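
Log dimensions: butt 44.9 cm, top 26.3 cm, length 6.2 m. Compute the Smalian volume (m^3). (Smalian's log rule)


Smalian: V = (A1 + A2)/2 * L,  A = pi*(D/200)^2
A1 = pi*(44.9/200)^2 = 0.158337 m^2
A2 = pi*(26.3/200)^2 = 0.054325 m^2
V = (0.158337+0.054325)/2*6.2 = 0.6593 m^3

0.6593


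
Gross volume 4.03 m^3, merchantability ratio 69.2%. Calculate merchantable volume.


Formula: MV = V_total * (merchantable_pct / 100)
Merchantable fraction = 69.2% / 100 = 0.692
MV = 4.03 m^3 * 0.692 = 2.789 m^3

2.789


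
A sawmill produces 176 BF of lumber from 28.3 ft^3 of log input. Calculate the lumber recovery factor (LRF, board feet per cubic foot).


Formula: LRF = Lumber Output (BF) / Log Input (ft^3)
LRF = 176 BF / 28.3 ft^3
LRF = 6.22 BF/ft^3

6.22


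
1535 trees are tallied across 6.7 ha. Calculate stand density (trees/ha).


Formula: Stand Density = N_trees / Area_ha
Density = 1535 trees / 6.7 ha
Density = 229 trees/ha

229


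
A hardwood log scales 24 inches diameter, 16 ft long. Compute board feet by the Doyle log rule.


Doyle: BF = (D - 4)^2 * L / 16
Adjusted diameter = 24 - 4 = 20 in
(D-4)^2 = 20^2 = 400
BF = 400 * 16 / 16 = 400 BF

400


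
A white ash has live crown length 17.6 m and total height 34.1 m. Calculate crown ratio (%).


Formula: Crown Ratio = (Crown Length / Total Height) * 100
CR = (17.6 m / 34.1 m) * 100
CR = 0.5161 * 100 = 51.6%

51.6


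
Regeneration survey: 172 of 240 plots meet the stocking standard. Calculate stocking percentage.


Formula: Stocking % = stocked plots / total plots * 100
Stocking = 172 / 240 * 100
Stocking = 0.7167 * 100 = 71.7%

71.7


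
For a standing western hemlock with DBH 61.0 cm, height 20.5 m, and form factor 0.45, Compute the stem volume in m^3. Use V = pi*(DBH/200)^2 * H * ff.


Formula: V = pi * (DBH/200)^2 * H * ff
Radius = DBH/200 = 61.0/200 = 0.305 m
Radius^2 = 0.305^2 = 0.093025 m^2
V = pi * 0.093025 * 20.5 * 0.45
V = 2.696 m^3

2.696


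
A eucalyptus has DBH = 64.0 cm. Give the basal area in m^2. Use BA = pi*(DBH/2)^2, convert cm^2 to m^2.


Formula: BA = pi * (DBH/2)^2 / 10000  (cm^2 to m^2)
Radius = DBH/2 = 64.0/2 = 32.0 cm
BA = pi * 32.0^2 / 10000
   = 3216.9909 cm^2 / 10000
   = 0.3217 m^2

0.3217


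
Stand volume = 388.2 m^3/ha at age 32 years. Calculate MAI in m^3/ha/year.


Formula: MAI = Total Volume / Stand Age
MAI = 388.2 m^3/ha / 32 years
MAI = 12.13 m^3/ha/year

12.13


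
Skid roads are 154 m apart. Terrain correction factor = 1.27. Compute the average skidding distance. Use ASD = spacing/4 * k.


Formula: ASD = (spacing / 4) * correction
Uncorrected distance = spacing / 4 = 154 / 4 = 38.5 m
ASD = 38.5 * 1.27 = 49 m

49


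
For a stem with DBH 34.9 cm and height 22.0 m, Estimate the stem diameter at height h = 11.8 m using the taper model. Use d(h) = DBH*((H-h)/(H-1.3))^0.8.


Taper: d(h) = DBH * ((H - h) / (H - 1.3))^0.8
Numerator = H - h = 22.0 - 11.8 = 10.2 m
Denominator = H - 1.3 = 22.0 - 1.3 = 20.7 m
Ratio = 10.2 / 20.7 = 0.49275
d = 34.9 * 0.49275^0.8 = 19.8 cm

19.8


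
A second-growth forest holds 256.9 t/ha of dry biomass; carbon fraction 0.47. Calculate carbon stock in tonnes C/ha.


Formula: Carbon Stock = Biomass * Carbon Fraction
C = 256.9 t/ha * 0.47
C = 120.7 t C/ha

120.7


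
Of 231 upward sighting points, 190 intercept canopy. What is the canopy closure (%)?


Formula: Canopy closure = covered points / total points * 100
Closure = 190 / 231 * 100
Closure = 0.8225 * 100 = 82.3%

82.3


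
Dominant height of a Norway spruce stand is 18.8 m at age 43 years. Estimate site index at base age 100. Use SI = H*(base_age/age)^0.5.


Formula: SI = H_dom * (base_age / age)^0.5
Age ratio = 100 / 43 = 2.32558
sqrt(age_ratio) = 1.52499
SI = 18.8 * 1.52499 = 28.7 m

28.7


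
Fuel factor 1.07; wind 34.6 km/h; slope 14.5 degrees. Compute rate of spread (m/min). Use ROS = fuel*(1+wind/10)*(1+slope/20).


Formula: ROS = fuel * (1 + wind/10) * (1 + slope/20)
Wind factor = 1 + 34.6/10 = 4.46
Slope factor = 1 + 14.5/20 = 1.725
ROS = 1.07 * 4.46 * 1.725 = 8.23 m/min

8.23


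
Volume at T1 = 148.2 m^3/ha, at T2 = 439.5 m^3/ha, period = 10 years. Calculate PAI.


Formula: PAI = (V_T2 - V_T1) / (T2 - T1)
Volume increment = 439.5 - 148.2 = 291.3 m^3/ha
PAI = 291.3 / 10 = 29.13 m^3/ha/year

29.13


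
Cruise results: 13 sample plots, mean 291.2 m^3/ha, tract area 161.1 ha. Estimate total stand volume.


Formula: Total Volume = Mean Volume per ha * Total Area
Total Volume = 291.2 m^3/ha * 161.1 ha
Total Volume = 46912 m^3

46912


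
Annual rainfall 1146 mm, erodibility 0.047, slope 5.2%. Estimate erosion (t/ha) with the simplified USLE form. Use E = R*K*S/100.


Formula: E = R * K * S / 100  (simplified USLE)
R * K = 1146 * 0.047 = 53.862
E = 53.862 * 5.2 / 100 = 2.8 t/ha

2.8


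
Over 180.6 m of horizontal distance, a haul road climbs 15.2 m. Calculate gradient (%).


Formula: Gradient = rise / run * 100
Gradient = 15.2 / 180.6 * 100 = 8.4%

8.4


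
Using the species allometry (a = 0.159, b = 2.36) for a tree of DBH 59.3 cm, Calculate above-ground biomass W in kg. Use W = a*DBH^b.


Formula: W = a * DBH^b  (allometric power law)
DBH^b = 59.3^2.36 = 15290.056
W = 0.159 * 15290.056 = 2431.1 kg

2431.1


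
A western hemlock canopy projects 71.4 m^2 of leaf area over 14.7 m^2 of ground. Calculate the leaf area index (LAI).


Formula: LAI = total leaf area / ground area  (dimensionless)
LAI = 71.4 m^2 / 14.7 m^2
LAI = 4.86

4.86


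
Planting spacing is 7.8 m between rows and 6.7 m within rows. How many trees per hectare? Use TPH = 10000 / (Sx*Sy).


Formula: TPH = 10000 m^2/ha / (spacing_x * spacing_y)
Area per tree = 7.8 m * 6.7 m = 52.26 m^2
TPH = 10000 / 52.26 = 191 trees/ha

191


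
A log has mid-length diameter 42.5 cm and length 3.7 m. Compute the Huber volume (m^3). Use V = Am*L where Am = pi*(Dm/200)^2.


Huber: V = Am * L,  Am = pi*(Dm/200)^2
Am = pi*(42.5/200)^2 = 0.141863 m^2
V = 0.141863*3.7 = 0.5249 m^3

0.5249


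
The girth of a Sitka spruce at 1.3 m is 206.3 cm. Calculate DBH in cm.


Formula: DBH = C / pi
DBH = 206.3 / pi
pi = 3.14159...
DBH = 65.7 cm

65.7


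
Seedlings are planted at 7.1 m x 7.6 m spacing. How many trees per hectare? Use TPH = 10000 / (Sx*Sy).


Formula: TPH = 10000 m^2/ha / (spacing_x * spacing_y)
Area per tree = 7.1 m * 7.6 m = 53.96 m^2
TPH = 10000 / 53.96 = 185 trees/ha

185


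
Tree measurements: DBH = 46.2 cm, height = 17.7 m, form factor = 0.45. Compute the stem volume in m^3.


Formula: V = pi * (DBH/200)^2 * H * ff
Radius = DBH/200 = 46.2/200 = 0.231 m
Radius^2 = 0.231^2 = 0.053361 m^2
V = pi * 0.053361 * 17.7 * 0.45
V = 1.335 m^3

1.335


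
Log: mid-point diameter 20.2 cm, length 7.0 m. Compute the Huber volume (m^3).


Huber: V = Am * L,  Am = pi*(Dm/200)^2
Am = pi*(20.2/200)^2 = 0.032047 m^2
V = 0.032047*7.0 = 0.2243 m^3

0.2243


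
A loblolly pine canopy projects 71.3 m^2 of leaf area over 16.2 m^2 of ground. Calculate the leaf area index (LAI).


Formula: LAI = total leaf area / ground area  (dimensionless)
LAI = 71.3 m^2 / 16.2 m^2
LAI = 4.4

4.4


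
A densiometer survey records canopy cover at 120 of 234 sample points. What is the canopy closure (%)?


Formula: Canopy closure = covered points / total points * 100
Closure = 120 / 234 * 100
Closure = 0.5128 * 100 = 51.3%

51.3


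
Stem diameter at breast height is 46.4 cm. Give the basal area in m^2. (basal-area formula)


Formula: BA = pi * (DBH/2)^2 / 10000  (cm^2 to m^2)
Radius = DBH/2 = 46.4/2 = 23.2 cm
BA = pi * 23.2^2 / 10000
   = 1690.9308 cm^2 / 10000
   = 0.1691 m^2

0.1691


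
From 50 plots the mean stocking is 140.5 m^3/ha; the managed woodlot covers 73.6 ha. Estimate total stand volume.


Formula: Total Volume = Mean Volume per ha * Total Area
Total Volume = 140.5 m^3/ha * 73.6 ha
Total Volume = 10341 m^3

10341


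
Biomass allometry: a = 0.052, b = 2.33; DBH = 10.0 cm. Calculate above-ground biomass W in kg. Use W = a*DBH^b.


Formula: W = a * DBH^b  (allometric power law)
DBH^b = 10.0^2.33 = 213.7962
W = 0.052 * 213.7962 = 11.1 kg

11.1


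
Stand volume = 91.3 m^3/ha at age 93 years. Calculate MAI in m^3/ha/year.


Formula: MAI = Total Volume / Stand Age
MAI = 91.3 m^3/ha / 93 years
MAI = 0.98 m^3/ha/year

0.98


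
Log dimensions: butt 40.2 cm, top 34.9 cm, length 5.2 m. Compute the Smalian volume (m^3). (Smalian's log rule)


Smalian: V = (A1 + A2)/2 * L,  A = pi*(D/200)^2
A1 = pi*(40.2/200)^2 = 0.126923 m^2
A2 = pi*(34.9/200)^2 = 0.095662 m^2
V = (0.126923+0.095662)/2*5.2 = 0.5787 m^3

0.5787


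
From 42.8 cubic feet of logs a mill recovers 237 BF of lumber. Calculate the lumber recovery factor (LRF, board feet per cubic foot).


Formula: LRF = Lumber Output (BF) / Log Input (ft^3)
LRF = 237 BF / 42.8 ft^3
LRF = 5.54 BF/ft^3

5.54


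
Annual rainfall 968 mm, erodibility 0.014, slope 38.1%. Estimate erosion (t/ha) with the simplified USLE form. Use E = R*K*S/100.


Formula: E = R * K * S / 100  (simplified USLE)
R * K = 968 * 0.014 = 13.552
E = 13.552 * 38.1 / 100 = 5.16 t/ha

5.16


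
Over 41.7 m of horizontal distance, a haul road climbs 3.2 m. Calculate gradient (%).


Formula: Gradient = rise / run * 100
Gradient = 3.2 / 41.7 * 100 = 7.7%

7.7


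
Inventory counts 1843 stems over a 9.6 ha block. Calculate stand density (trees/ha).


Formula: Stand Density = N_trees / Area_ha
Density = 1843 trees / 9.6 ha
Density = 192 trees/ha

192


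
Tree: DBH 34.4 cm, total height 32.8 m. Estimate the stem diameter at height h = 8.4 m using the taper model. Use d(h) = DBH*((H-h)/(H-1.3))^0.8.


Taper: d(h) = DBH * ((H - h) / (H - 1.3))^0.8
Numerator = H - h = 32.8 - 8.4 = 24.4 m
Denominator = H - 1.3 = 32.8 - 1.3 = 31.5 m
Ratio = 24.4 / 31.5 = 0.7746
d = 34.4 * 0.7746^0.8 = 28.0 cm

28.0


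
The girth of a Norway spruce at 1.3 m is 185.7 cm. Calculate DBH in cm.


Formula: DBH = C / pi
DBH = 185.7 / pi
pi = 3.14159...
DBH = 59.1 cm

59.1


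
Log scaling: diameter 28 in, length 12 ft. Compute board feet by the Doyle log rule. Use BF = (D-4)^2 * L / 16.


Doyle: BF = (D - 4)^2 * L / 16
Adjusted diameter = 28 - 4 = 24 in
(D-4)^2 = 24^2 = 576
BF = 576 * 12 / 16 = 432 BF

432


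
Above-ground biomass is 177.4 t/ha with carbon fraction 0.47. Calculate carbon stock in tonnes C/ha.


Formula: Carbon Stock = Biomass * Carbon Fraction
C = 177.4 t/ha * 0.47
C = 83.4 t C/ha

83.4


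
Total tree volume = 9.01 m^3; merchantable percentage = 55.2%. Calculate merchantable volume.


Formula: MV = V_total * (merchantable_pct / 100)
Merchantable fraction = 55.2% / 100 = 0.552
MV = 9.01 m^3 * 0.552 = 4.974 m^3

4.974


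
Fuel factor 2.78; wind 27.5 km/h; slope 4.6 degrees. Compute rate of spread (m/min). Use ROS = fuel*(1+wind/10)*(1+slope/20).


Formula: ROS = fuel * (1 + wind/10) * (1 + slope/20)
Wind factor = 1 + 27.5/10 = 3.75
Slope factor = 1 + 4.6/20 = 1.23
ROS = 2.78 * 3.75 * 1.23 = 12.82 m/min

12.82


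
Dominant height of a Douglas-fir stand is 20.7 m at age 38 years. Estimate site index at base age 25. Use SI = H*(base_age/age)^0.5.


Formula: SI = H_dom * (base_age / age)^0.5
Age ratio = 25 / 38 = 0.65789
sqrt(age_ratio) = 0.81111
SI = 20.7 * 0.81111 = 16.8 m

16.8


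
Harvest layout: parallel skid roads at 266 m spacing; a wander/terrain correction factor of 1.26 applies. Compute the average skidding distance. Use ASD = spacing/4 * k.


Formula: ASD = (spacing / 4) * correction
Uncorrected distance = spacing / 4 = 266 / 4 = 66.5 m
ASD = 66.5 * 1.26 = 84 m

84


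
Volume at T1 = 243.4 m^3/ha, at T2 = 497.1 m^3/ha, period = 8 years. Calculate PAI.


Formula: PAI = (V_T2 - V_T1) / (T2 - T1)
Volume increment = 497.1 - 243.4 = 253.7 m^3/ha
PAI = 253.7 / 8 = 31.71 m^3/ha/year

31.71


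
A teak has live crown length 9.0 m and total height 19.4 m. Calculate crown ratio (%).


Formula: Crown Ratio = (Crown Length / Total Height) * 100
CR = (9.0 m / 19.4 m) * 100
CR = 0.4639 * 100 = 46.4%

46.4


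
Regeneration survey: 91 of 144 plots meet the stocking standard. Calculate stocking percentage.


Formula: Stocking % = stocked plots / total plots * 100
Stocking = 91 / 144 * 100
Stocking = 0.6319 * 100 = 63.2%

63.2


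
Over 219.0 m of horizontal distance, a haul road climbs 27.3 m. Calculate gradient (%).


Formula: Gradient = rise / run * 100
Gradient = 27.3 / 219.0 * 100 = 12.5%

12.5


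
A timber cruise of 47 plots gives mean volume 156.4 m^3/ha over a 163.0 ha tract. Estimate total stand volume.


Formula: Total Volume = Mean Volume per ha * Total Area
Total Volume = 156.4 m^3/ha * 163.0 ha
Total Volume = 25493 m^3

25493


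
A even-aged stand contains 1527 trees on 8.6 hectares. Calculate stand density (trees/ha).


Formula: Stand Density = N_trees / Area_ha
Density = 1527 trees / 8.6 ha
Density = 178 trees/ha

178


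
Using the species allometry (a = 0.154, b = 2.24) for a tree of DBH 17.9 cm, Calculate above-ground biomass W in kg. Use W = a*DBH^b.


Formula: W = a * DBH^b  (allometric power law)
DBH^b = 17.9^2.24 = 640.3107
W = 0.154 * 640.3107 = 98.6 kg

98.6


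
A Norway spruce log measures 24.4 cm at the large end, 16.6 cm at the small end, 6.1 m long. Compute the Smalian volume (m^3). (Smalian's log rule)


Smalian: V = (A1 + A2)/2 * L,  A = pi*(D/200)^2
A1 = pi*(24.4/200)^2 = 0.046759 m^2
A2 = pi*(16.6/200)^2 = 0.021642 m^2
V = (0.046759+0.021642)/2*6.1 = 0.2086 m^3

0.2086


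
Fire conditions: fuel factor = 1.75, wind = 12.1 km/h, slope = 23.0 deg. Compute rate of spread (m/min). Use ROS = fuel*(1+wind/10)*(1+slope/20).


Formula: ROS = fuel * (1 + wind/10) * (1 + slope/20)
Wind factor = 1 + 12.1/10 = 2.21
Slope factor = 1 + 23.0/20 = 2.15
ROS = 1.75 * 2.21 * 2.15 = 8.32 m/min

8.32


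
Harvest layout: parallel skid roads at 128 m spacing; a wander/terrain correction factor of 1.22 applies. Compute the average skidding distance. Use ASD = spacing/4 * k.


Formula: ASD = (spacing / 4) * correction
Uncorrected distance = spacing / 4 = 128 / 4 = 32 m
ASD = 32 * 1.22 = 39 m

39


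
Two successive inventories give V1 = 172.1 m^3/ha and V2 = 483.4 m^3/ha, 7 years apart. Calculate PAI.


Formula: PAI = (V_T2 - V_T1) / (T2 - T1)
Volume increment = 483.4 - 172.1 = 311.3 m^3/ha
PAI = 311.3 / 7 = 44.47 m^3/ha/year

44.47


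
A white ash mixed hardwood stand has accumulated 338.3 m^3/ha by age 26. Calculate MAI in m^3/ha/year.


Formula: MAI = Total Volume / Stand Age
MAI = 338.3 m^3/ha / 26 years
MAI = 13.01 m^3/ha/year

13.01


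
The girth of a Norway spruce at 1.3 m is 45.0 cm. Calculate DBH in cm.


Formula: DBH = C / pi
DBH = 45.0 / pi
pi = 3.14159...
DBH = 14.3 cm

14.3


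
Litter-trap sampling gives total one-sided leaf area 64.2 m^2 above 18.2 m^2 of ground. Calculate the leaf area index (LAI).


Formula: LAI = total leaf area / ground area  (dimensionless)
LAI = 64.2 m^2 / 18.2 m^2
LAI = 3.53

3.53


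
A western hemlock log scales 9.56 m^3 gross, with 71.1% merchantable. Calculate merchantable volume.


Formula: MV = V_total * (merchantable_pct / 100)
Merchantable fraction = 71.1% / 100 = 0.711
MV = 9.56 m^3 * 0.711 = 6.797 m^3

6.797


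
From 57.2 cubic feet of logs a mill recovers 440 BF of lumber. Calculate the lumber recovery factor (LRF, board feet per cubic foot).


Formula: LRF = Lumber Output (BF) / Log Input (ft^3)
LRF = 440 BF / 57.2 ft^3
LRF = 7.69 BF/ft^3

7.69


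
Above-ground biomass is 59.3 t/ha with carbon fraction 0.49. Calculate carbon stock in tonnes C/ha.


Formula: Carbon Stock = Biomass * Carbon Fraction
C = 59.3 t/ha * 0.49
C = 29.1 t C/ha

29.1


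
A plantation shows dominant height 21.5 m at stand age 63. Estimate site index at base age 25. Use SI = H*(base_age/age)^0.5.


Formula: SI = H_dom * (base_age / age)^0.5
Age ratio = 25 / 63 = 0.39683
sqrt(age_ratio) = 0.62994
SI = 21.5 * 0.62994 = 13.5 m

13.5


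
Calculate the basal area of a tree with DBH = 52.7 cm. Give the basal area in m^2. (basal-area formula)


Formula: BA = pi * (DBH/2)^2 / 10000  (cm^2 to m^2)
Radius = DBH/2 = 52.7/2 = 26.35 cm
BA = pi * 26.35^2 / 10000
   = 2181.2785 cm^2 / 10000
   = 0.2181 m^2

0.2181


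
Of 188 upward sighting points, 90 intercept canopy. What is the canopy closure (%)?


Formula: Canopy closure = covered points / total points * 100
Closure = 90 / 188 * 100
Closure = 0.4787 * 100 = 47.9%

47.9


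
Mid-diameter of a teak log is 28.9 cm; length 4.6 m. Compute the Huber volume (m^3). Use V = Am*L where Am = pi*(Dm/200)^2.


Huber: V = Am * L,  Am = pi*(Dm/200)^2
Am = pi*(28.9/200)^2 = 0.065597 m^2
V = 0.065597*4.6 = 0.3017 m^3

0.3017


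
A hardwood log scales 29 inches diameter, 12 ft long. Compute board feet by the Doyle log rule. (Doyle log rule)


Doyle: BF = (D - 4)^2 * L / 16
Adjusted diameter = 29 - 4 = 25 in
(D-4)^2 = 25^2 = 625
BF = 625 * 12 / 16 = 469 BF

469


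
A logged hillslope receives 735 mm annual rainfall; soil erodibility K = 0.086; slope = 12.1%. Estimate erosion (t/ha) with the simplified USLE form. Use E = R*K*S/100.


Formula: E = R * K * S / 100  (simplified USLE)
R * K = 735 * 0.086 = 63.21
E = 63.21 * 12.1 / 100 = 7.65 t/ha

7.65


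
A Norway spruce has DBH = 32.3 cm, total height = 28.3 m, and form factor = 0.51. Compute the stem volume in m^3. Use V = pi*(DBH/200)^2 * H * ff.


Formula: V = pi * (DBH/200)^2 * H * ff
Radius = DBH/200 = 32.3/200 = 0.1615 m
Radius^2 = 0.1615^2 = 0.02608225 m^2
V = pi * 0.02608225 * 28.3 * 0.51
V = 1.183 m^3

1.183


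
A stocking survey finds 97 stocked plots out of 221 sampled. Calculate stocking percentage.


Formula: Stocking % = stocked plots / total plots * 100
Stocking = 97 / 221 * 100
Stocking = 0.4389 * 100 = 43.9%

43.9


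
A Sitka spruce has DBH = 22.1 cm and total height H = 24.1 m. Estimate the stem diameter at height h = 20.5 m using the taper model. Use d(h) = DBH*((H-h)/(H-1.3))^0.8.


Taper: d(h) = DBH * ((H - h) / (H - 1.3))^0.8
Numerator = H - h = 24.1 - 20.5 = 3.6 m
Denominator = H - 1.3 = 24.1 - 1.3 = 22.8 m
Ratio = 3.6 / 22.8 = 0.15789
d = 22.1 * 0.15789^0.8 = 5.0 cm

5.0


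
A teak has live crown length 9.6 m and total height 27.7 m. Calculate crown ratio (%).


Formula: Crown Ratio = (Crown Length / Total Height) * 100
CR = (9.6 m / 27.7 m) * 100
CR = 0.3466 * 100 = 34.7%

34.7


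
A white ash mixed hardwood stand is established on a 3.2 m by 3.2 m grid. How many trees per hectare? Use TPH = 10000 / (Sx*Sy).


Formula: TPH = 10000 m^2/ha / (spacing_x * spacing_y)
Area per tree = 3.2 m * 3.2 m = 10.24 m^2
TPH = 10000 / 10.24 = 977 trees/ha

977


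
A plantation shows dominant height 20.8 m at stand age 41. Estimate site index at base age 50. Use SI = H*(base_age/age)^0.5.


Formula: SI = H_dom * (base_age / age)^0.5
Age ratio = 50 / 41 = 1.21951
sqrt(age_ratio) = 1.10432
SI = 20.8 * 1.10432 = 23.0 m

23.0


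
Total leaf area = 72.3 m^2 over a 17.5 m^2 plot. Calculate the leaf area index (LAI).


Formula: LAI = total leaf area / ground area  (dimensionless)
LAI = 72.3 m^2 / 17.5 m^2
LAI = 4.13

4.13


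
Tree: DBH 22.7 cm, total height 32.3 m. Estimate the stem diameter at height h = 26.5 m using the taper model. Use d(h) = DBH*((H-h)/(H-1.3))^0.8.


Taper: d(h) = DBH * ((H - h) / (H - 1.3))^0.8
Numerator = H - h = 32.3 - 26.5 = 5.8 m
Denominator = H - 1.3 = 32.3 - 1.3 = 31.0 m
Ratio = 5.8 / 31.0 = 0.1871
d = 22.7 * 0.1871^0.8 = 5.9 cm

5.9


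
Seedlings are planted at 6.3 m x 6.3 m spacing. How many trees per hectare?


Formula: TPH = 10000 m^2/ha / (spacing_x * spacing_y)
Area per tree = 6.3 m * 6.3 m = 39.69 m^2
TPH = 10000 / 39.69 = 252 trees/ha

252


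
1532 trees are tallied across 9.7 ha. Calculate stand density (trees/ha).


Formula: Stand Density = N_trees / Area_ha
Density = 1532 trees / 9.7 ha
Density = 158 trees/ha

158


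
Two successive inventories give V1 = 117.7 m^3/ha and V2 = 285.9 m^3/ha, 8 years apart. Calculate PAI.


Formula: PAI = (V_T2 - V_T1) / (T2 - T1)
Volume increment = 285.9 - 117.7 = 168.2 m^3/ha
PAI = 168.2 / 8 = 21.03 m^3/ha/year

21.03


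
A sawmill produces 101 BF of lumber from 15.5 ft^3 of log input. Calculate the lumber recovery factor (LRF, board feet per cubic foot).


Formula: LRF = Lumber Output (BF) / Log Input (ft^3)
LRF = 101 BF / 15.5 ft^3
LRF = 6.52 BF/ft^3

6.52


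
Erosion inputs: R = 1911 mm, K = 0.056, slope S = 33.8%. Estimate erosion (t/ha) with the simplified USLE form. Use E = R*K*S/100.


Formula: E = R * K * S / 100  (simplified USLE)
R * K = 1911 * 0.056 = 107.016
E = 107.016 * 33.8 / 100 = 36.17 t/ha

36.17


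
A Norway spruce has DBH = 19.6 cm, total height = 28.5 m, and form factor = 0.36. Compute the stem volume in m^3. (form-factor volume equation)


Formula: V = pi * (DBH/200)^2 * H * ff
Radius = DBH/200 = 19.6/200 = 0.098 m
Radius^2 = 0.098^2 = 0.009604 m^2
V = pi * 0.009604 * 28.5 * 0.36
V = 0.31 m^3

0.31


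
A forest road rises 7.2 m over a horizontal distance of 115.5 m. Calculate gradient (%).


Formula: Gradient = rise / run * 100
Gradient = 7.2 / 115.5 * 100 = 6.2%

6.2


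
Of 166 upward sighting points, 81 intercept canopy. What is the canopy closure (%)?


Formula: Canopy closure = covered points / total points * 100
Closure = 81 / 166 * 100
Closure = 0.488 * 100 = 48.8%

48.8


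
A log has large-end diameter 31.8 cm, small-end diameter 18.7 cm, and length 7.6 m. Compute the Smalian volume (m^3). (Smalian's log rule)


Smalian: V = (A1 + A2)/2 * L,  A = pi*(D/200)^2
A1 = pi*(31.8/200)^2 = 0.079423 m^2
A2 = pi*(18.7/200)^2 = 0.027465 m^2
V = (0.079423+0.027465)/2*7.6 = 0.4062 m^3

0.4062


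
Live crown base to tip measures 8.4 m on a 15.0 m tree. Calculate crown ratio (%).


Formula: Crown Ratio = (Crown Length / Total Height) * 100
CR = (8.4 m / 15.0 m) * 100
CR = 0.56 * 100 = 56.0%

56.0


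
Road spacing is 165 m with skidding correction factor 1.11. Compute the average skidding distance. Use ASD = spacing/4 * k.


Formula: ASD = (spacing / 4) * correction
Uncorrected distance = spacing / 4 = 165 / 4 = 41.25 m
ASD = 41.25 * 1.11 = 46 m

46


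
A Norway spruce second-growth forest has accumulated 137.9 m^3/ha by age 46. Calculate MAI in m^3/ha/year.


Formula: MAI = Total Volume / Stand Age
MAI = 137.9 m^3/ha / 46 years
MAI = 3.0 m^3/ha/year

3.0


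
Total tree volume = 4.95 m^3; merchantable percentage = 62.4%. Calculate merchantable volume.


Formula: MV = V_total * (merchantable_pct / 100)
Merchantable fraction = 62.4% / 100 = 0.624
MV = 4.95 m^3 * 0.624 = 3.089 m^3

3.089


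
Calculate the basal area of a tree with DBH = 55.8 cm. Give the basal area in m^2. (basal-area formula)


Formula: BA = pi * (DBH/2)^2 / 10000  (cm^2 to m^2)
Radius = DBH/2 = 55.8/2 = 27.9 cm
BA = pi * 27.9^2 / 10000
   = 2445.4471 cm^2 / 10000
   = 0.2445 m^2

0.2445


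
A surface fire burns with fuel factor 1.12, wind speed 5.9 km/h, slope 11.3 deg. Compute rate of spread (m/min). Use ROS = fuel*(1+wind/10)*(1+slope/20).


Formula: ROS = fuel * (1 + wind/10) * (1 + slope/20)
Wind factor = 1 + 5.9/10 = 1.59
Slope factor = 1 + 11.3/20 = 1.565
ROS = 1.12 * 1.59 * 1.565 = 2.79 m/min

2.79


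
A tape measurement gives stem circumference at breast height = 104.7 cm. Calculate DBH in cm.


Formula: DBH = C / pi
DBH = 104.7 / pi
pi = 3.14159...
DBH = 33.3 cm

33.3


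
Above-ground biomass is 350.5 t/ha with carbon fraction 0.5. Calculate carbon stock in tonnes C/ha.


Formula: Carbon Stock = Biomass * Carbon Fraction
C = 350.5 t/ha * 0.5
C = 175.3 t C/ha

175.3


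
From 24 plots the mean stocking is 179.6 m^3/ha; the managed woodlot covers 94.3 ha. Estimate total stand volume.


Formula: Total Volume = Mean Volume per ha * Total Area
Total Volume = 179.6 m^3/ha * 94.3 ha
Total Volume = 16936 m^3

16936


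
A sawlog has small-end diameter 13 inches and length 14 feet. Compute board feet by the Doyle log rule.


Doyle: BF = (D - 4)^2 * L / 16
Adjusted diameter = 13 - 4 = 9 in
(D-4)^2 = 9^2 = 81
BF = 81 * 14 / 16 = 71 BF

71


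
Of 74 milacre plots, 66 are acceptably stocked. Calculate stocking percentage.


Formula: Stocking % = stocked plots / total plots * 100
Stocking = 66 / 74 * 100
Stocking = 0.8919 * 100 = 89.2%

89.2


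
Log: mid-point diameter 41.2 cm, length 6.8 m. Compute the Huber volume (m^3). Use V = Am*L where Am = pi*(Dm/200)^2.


Huber: V = Am * L,  Am = pi*(Dm/200)^2
Am = pi*(41.2/200)^2 = 0.133317 m^2
V = 0.133317*6.8 = 0.9066 m^3

0.9066


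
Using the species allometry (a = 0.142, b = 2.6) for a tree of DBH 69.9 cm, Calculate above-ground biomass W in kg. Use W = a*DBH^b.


Formula: W = a * DBH^b  (allometric power law)
DBH^b = 69.9^2.6 = 62465.5628
W = 0.142 * 62465.5628 = 8870.1 kg

8870.1


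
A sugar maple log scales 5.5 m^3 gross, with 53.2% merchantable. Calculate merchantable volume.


Formula: MV = V_total * (merchantable_pct / 100)
Merchantable fraction = 53.2% / 100 = 0.532
MV = 5.5 m^3 * 0.532 = 2.926 m^3

2.926


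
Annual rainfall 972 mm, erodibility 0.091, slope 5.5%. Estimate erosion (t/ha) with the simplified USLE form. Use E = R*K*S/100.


Formula: E = R * K * S / 100  (simplified USLE)
R * K = 972 * 0.091 = 88.452
E = 88.452 * 5.5 / 100 = 4.86 t/ha

4.86


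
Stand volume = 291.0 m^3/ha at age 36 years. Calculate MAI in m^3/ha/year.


Formula: MAI = Total Volume / Stand Age
MAI = 291.0 m^3/ha / 36 years
MAI = 8.08 m^3/ha/year

8.08


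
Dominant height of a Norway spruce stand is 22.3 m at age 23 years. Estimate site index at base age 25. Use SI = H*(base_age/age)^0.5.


Formula: SI = H_dom * (base_age / age)^0.5
Age ratio = 25 / 23 = 1.08696
sqrt(age_ratio) = 1.04257
SI = 22.3 * 1.04257 = 23.2 m

23.2


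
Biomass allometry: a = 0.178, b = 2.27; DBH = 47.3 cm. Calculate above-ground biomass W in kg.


Formula: W = a * DBH^b  (allometric power law)
DBH^b = 47.3^2.27 = 6337.7454
W = 0.178 * 6337.7454 = 1128.1 kg

1128.1


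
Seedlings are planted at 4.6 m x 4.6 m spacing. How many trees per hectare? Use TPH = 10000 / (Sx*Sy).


Formula: TPH = 10000 m^2/ha / (spacing_x * spacing_y)
Area per tree = 4.6 m * 4.6 m = 21.16 m^2
TPH = 10000 / 21.16 = 473 trees/ha

473


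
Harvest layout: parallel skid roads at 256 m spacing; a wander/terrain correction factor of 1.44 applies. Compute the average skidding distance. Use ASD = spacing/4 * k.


Formula: ASD = (spacing / 4) * correction
Uncorrected distance = spacing / 4 = 256 / 4 = 64 m
ASD = 64 * 1.44 = 92 m

92


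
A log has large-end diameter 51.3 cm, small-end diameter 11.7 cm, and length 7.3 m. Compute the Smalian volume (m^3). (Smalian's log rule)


Smalian: V = (A1 + A2)/2 * L,  A = pi*(D/200)^2
A1 = pi*(51.3/200)^2 = 0.206692 m^2
A2 = pi*(11.7/200)^2 = 0.010751 m^2
V = (0.206692+0.010751)/2*7.3 = 0.7937 m^3

0.7937


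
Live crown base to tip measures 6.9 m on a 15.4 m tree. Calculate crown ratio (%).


Formula: Crown Ratio = (Crown Length / Total Height) * 100
CR = (6.9 m / 15.4 m) * 100
CR = 0.4481 * 100 = 44.8%

44.8


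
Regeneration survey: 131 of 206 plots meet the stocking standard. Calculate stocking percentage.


Formula: Stocking % = stocked plots / total plots * 100
Stocking = 131 / 206 * 100
Stocking = 0.6359 * 100 = 63.6%

63.6


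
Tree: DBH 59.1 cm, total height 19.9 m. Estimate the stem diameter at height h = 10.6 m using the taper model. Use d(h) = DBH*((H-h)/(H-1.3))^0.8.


Taper: d(h) = DBH * ((H - h) / (H - 1.3))^0.8
Numerator = H - h = 19.9 - 10.6 = 9.3 m
Denominator = H - 1.3 = 19.9 - 1.3 = 18.6 m
Ratio = 9.3 / 18.6 = 0.5
d = 59.1 * 0.5^0.8 = 33.9 cm

33.9


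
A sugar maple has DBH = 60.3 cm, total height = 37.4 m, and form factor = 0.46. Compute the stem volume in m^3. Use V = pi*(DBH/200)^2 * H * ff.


Formula: V = pi * (DBH/200)^2 * H * ff
Radius = DBH/200 = 60.3/200 = 0.3015 m
Radius^2 = 0.3015^2 = 0.09090225 m^2
V = pi * 0.09090225 * 37.4 * 0.46
V = 4.913 m^3

4.913


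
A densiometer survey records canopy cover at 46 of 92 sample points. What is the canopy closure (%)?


Formula: Canopy closure = covered points / total points * 100
Closure = 46 / 92 * 100
Closure = 0.5 * 100 = 50.0%

50.0


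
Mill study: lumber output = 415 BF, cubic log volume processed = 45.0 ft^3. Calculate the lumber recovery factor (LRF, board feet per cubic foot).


Formula: LRF = Lumber Output (BF) / Log Input (ft^3)
LRF = 415 BF / 45.0 ft^3
LRF = 9.22 BF/ft^3

9.22


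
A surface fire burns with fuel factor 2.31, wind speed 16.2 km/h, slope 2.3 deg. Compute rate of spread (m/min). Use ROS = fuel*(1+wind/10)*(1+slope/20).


Formula: ROS = fuel * (1 + wind/10) * (1 + slope/20)
Wind factor = 1 + 16.2/10 = 2.62
Slope factor = 1 + 2.3/20 = 1.115
ROS = 2.31 * 2.62 * 1.115 = 6.75 m/min

6.75


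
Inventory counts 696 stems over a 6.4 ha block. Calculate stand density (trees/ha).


Formula: Stand Density = N_trees / Area_ha
Density = 696 trees / 6.4 ha
Density = 109 trees/ha

109


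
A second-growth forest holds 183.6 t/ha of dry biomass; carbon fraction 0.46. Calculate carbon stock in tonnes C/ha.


Formula: Carbon Stock = Biomass * Carbon Fraction
C = 183.6 t/ha * 0.46
C = 84.5 t C/ha

84.5


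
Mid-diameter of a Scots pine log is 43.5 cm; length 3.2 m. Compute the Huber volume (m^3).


Huber: V = Am * L,  Am = pi*(Dm/200)^2
Am = pi*(43.5/200)^2 = 0.148617 m^2
V = 0.148617*3.2 = 0.4756 m^3

0.4756


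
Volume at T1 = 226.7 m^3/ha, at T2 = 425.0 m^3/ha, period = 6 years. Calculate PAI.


Formula: PAI = (V_T2 - V_T1) / (T2 - T1)
Volume increment = 425.0 - 226.7 = 198.3 m^3/ha
PAI = 198.3 / 6 = 33.05 m^3/ha/year

33.05


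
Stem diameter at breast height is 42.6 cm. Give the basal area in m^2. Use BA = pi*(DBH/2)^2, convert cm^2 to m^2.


Formula: BA = pi * (DBH/2)^2 / 10000  (cm^2 to m^2)
Radius = DBH/2 = 42.6/2 = 21.3 cm
BA = pi * 21.3^2 / 10000
   = 1425.3092 cm^2 / 10000
   = 0.1425 m^2

0.1425


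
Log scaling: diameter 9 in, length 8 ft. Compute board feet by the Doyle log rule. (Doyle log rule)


Doyle: BF = (D - 4)^2 * L / 16
Adjusted diameter = 9 - 4 = 5 in
(D-4)^2 = 5^2 = 25
BF = 25 * 8 / 16 = 13 BF

13


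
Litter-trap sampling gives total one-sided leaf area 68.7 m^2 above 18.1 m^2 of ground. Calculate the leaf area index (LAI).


Formula: LAI = total leaf area / ground area  (dimensionless)
LAI = 68.7 m^2 / 18.1 m^2
LAI = 3.8

3.8


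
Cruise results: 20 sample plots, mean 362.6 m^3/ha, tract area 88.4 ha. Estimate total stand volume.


Formula: Total Volume = Mean Volume per ha * Total Area
Total Volume = 362.6 m^3/ha * 88.4 ha
Total Volume = 32054 m^3

32054


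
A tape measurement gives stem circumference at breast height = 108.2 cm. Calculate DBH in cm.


Formula: DBH = C / pi
DBH = 108.2 / pi
pi = 3.14159...
DBH = 34.4 cm

34.4


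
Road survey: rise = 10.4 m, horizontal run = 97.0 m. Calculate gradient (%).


Formula: Gradient = rise / run * 100
Gradient = 10.4 / 97.0 * 100 = 10.7%

10.7


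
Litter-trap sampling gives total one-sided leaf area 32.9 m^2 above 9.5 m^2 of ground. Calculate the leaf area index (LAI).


Formula: LAI = total leaf area / ground area  (dimensionless)
LAI = 32.9 m^2 / 9.5 m^2
LAI = 3.46

3.46


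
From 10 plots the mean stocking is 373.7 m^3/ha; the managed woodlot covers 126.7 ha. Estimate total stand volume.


Formula: Total Volume = Mean Volume per ha * Total Area
Total Volume = 373.7 m^3/ha * 126.7 ha
Total Volume = 47348 m^3

47348


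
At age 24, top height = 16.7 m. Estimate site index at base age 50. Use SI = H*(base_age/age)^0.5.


Formula: SI = H_dom * (base_age / age)^0.5
Age ratio = 50 / 24 = 2.08333
sqrt(age_ratio) = 1.44338
SI = 16.7 * 1.44338 = 24.1 m

24.1


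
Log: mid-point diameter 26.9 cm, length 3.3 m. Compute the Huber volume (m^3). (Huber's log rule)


Huber: V = Am * L,  Am = pi*(Dm/200)^2
Am = pi*(26.9/200)^2 = 0.056832 m^2
V = 0.056832*3.3 = 0.1875 m^3

0.1875


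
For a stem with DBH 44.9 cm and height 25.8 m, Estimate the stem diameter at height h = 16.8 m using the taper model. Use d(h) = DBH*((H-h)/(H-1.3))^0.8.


Taper: d(h) = DBH * ((H - h) / (H - 1.3))^0.8
Numerator = H - h = 25.8 - 16.8 = 9.0 m
Denominator = H - 1.3 = 25.8 - 1.3 = 24.5 m
Ratio = 9.0 / 24.5 = 0.36735
d = 44.9 * 0.36735^0.8 = 20.2 cm

20.2


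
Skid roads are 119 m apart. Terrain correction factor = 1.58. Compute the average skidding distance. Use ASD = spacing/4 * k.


Formula: ASD = (spacing / 4) * correction
Uncorrected distance = spacing / 4 = 119 / 4 = 29.75 m
ASD = 29.75 * 1.58 = 47 m

47


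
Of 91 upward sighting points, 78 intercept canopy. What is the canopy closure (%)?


Formula: Canopy closure = covered points / total points * 100
Closure = 78 / 91 * 100
Closure = 0.8571 * 100 = 85.7%

85.7


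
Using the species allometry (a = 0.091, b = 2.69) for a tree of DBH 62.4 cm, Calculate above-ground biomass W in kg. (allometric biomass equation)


Formula: W = a * DBH^b  (allometric power law)
DBH^b = 62.4^2.69 = 67460.0325
W = 0.091 * 67460.0325 = 6138.9 kg

6138.9


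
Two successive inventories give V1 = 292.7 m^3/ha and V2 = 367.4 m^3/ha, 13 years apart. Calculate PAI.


Formula: PAI = (V_T2 - V_T1) / (T2 - T1)
Volume increment = 367.4 - 292.7 = 74.7 m^3/ha
PAI = 74.7 / 13 = 5.75 m^3/ha/year

5.75


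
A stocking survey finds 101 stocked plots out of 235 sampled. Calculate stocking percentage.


Formula: Stocking % = stocked plots / total plots * 100
Stocking = 101 / 235 * 100
Stocking = 0.4298 * 100 = 43.0%

43.0


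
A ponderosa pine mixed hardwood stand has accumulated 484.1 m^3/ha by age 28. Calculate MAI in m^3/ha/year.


Formula: MAI = Total Volume / Stand Age
MAI = 484.1 m^3/ha / 28 years
MAI = 17.29 m^3/ha/year

17.29


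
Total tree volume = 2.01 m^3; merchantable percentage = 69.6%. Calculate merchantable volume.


Formula: MV = V_total * (merchantable_pct / 100)
Merchantable fraction = 69.6% / 100 = 0.696
MV = 2.01 m^3 * 0.696 = 1.399 m^3

1.399


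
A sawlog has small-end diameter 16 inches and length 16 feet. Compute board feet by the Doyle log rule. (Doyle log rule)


Doyle: BF = (D - 4)^2 * L / 16
Adjusted diameter = 16 - 4 = 12 in
(D-4)^2 = 12^2 = 144
BF = 144 * 16 / 16 = 144 BF

144


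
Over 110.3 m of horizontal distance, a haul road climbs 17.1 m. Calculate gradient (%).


Formula: Gradient = rise / run * 100
Gradient = 17.1 / 110.3 * 100 = 15.5%

15.5


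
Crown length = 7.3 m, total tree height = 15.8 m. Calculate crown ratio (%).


Formula: Crown Ratio = (Crown Length / Total Height) * 100
CR = (7.3 m / 15.8 m) * 100
CR = 0.462 * 100 = 46.2%

46.2


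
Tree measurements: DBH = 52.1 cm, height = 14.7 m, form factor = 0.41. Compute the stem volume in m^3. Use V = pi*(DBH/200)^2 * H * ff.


Formula: V = pi * (DBH/200)^2 * H * ff
Radius = DBH/200 = 52.1/200 = 0.2605 m
Radius^2 = 0.2605^2 = 0.06786025 m^2
V = pi * 0.06786025 * 14.7 * 0.41
V = 1.285 m^3

1.285


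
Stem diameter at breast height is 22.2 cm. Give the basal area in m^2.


Formula: BA = pi * (DBH/2)^2 / 10000  (cm^2 to m^2)
Radius = DBH/2 = 22.2/2 = 11.1 cm
BA = pi * 11.1^2 / 10000
   = 387.0756 cm^2 / 10000
   = 0.0387 m^2

0.0387


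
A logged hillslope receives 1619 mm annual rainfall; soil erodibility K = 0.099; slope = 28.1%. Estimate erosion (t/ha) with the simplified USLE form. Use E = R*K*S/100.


Formula: E = R * K * S / 100  (simplified USLE)
R * K = 1619 * 0.099 = 160.281
E = 160.281 * 28.1 / 100 = 45.04 t/ha

45.04


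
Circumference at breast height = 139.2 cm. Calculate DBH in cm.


Formula: DBH = C / pi
DBH = 139.2 / pi
pi = 3.14159...
DBH = 44.3 cm

44.3


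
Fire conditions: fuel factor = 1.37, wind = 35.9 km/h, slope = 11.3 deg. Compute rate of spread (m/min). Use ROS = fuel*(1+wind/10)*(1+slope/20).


Formula: ROS = fuel * (1 + wind/10) * (1 + slope/20)
Wind factor = 1 + 35.9/10 = 4.59
Slope factor = 1 + 11.3/20 = 1.565
ROS = 1.37 * 4.59 * 1.565 = 9.84 m/min

9.84


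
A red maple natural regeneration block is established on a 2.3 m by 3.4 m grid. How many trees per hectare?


Formula: TPH = 10000 m^2/ha / (spacing_x * spacing_y)
Area per tree = 2.3 m * 3.4 m = 7.82 m^2
TPH = 10000 / 7.82 = 1279 trees/ha

1279


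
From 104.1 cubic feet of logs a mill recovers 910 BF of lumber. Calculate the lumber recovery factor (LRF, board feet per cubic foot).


Formula: LRF = Lumber Output (BF) / Log Input (ft^3)
LRF = 910 BF / 104.1 ft^3
LRF = 8.74 BF/ft^3

8.74


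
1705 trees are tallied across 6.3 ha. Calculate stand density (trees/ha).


Formula: Stand Density = N_trees / Area_ha
Density = 1705 trees / 6.3 ha
Density = 271 trees/ha

271


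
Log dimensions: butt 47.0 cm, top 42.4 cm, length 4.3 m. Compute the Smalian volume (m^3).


Smalian: V = (A1 + A2)/2 * L,  A = pi*(D/200)^2
A1 = pi*(47.0/200)^2 = 0.173494 m^2
A2 = pi*(42.4/200)^2 = 0.141196 m^2
V = (0.173494+0.141196)/2*4.3 = 0.6766 m^3

0.6766


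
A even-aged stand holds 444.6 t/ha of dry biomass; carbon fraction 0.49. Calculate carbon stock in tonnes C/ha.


Formula: Carbon Stock = Biomass * Carbon Fraction
C = 444.6 t/ha * 0.49
C = 217.9 t C/ha

217.9


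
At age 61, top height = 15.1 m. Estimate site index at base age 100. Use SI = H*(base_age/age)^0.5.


Formula: SI = H_dom * (base_age / age)^0.5
Age ratio = 100 / 61 = 1.63934
sqrt(age_ratio) = 1.28037
SI = 15.1 * 1.28037 = 19.3 m

19.3


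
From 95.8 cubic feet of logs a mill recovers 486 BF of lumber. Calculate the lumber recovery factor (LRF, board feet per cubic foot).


Formula: LRF = Lumber Output (BF) / Log Input (ft^3)
LRF = 486 BF / 95.8 ft^3
LRF = 5.07 BF/ft^3

5.07


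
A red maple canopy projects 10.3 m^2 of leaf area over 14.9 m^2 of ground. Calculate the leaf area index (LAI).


Formula: LAI = total leaf area / ground area  (dimensionless)
LAI = 10.3 m^2 / 14.9 m^2
LAI = 0.69

0.69


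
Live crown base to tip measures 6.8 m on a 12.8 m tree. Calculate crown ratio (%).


Formula: Crown Ratio = (Crown Length / Total Height) * 100
CR = (6.8 m / 12.8 m) * 100
CR = 0.5312 * 100 = 53.1%

53.1


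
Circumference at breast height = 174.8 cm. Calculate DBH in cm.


Formula: DBH = C / pi
DBH = 174.8 / pi
pi = 3.14159...
DBH = 55.6 cm

55.6


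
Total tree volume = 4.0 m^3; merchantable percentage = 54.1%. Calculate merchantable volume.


Formula: MV = V_total * (merchantable_pct / 100)
Merchantable fraction = 54.1% / 100 = 0.541
MV = 4.0 m^3 * 0.541 = 2.164 m^3

2.164


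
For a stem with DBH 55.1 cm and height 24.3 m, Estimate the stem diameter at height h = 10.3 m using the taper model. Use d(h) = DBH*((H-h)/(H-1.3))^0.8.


Taper: d(h) = DBH * ((H - h) / (H - 1.3))^0.8
Numerator = H - h = 24.3 - 10.3 = 14.0 m
Denominator = H - 1.3 = 24.3 - 1.3 = 23.0 m
Ratio = 14.0 / 23.0 = 0.6087
d = 55.1 * 0.6087^0.8 = 37.0 cm

37.0


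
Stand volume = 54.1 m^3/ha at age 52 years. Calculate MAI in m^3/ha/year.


Formula: MAI = Total Volume / Stand Age
MAI = 54.1 m^3/ha / 52 years
MAI = 1.04 m^3/ha/year

1.04


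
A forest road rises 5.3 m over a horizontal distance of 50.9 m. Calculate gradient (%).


Formula: Gradient = rise / run * 100
Gradient = 5.3 / 50.9 * 100 = 10.4%

10.4


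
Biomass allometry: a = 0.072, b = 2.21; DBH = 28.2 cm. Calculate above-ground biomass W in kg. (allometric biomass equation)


Formula: W = a * DBH^b  (allometric power law)
DBH^b = 28.2^2.21 = 1603.4319
W = 0.072 * 1603.4319 = 115.4 kg

115.4


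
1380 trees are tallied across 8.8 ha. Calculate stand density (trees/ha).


Formula: Stand Density = N_trees / Area_ha
Density = 1380 trees / 8.8 ha
Density = 157 trees/ha

157
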